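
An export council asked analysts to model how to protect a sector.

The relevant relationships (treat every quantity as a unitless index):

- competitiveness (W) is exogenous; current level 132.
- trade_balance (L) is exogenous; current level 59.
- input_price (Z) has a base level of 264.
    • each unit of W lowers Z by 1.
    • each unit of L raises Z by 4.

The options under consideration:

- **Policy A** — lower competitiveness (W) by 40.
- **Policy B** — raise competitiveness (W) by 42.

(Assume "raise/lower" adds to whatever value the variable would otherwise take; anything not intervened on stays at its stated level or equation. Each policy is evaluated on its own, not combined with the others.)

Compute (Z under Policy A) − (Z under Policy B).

Policy A (W − 40):
  W = 132 − 40 = 92
  L = 59
  Z = 264 − 92 + 4·59 = 408
Policy B (W + 42):
  W = 132 + 42 = 174
  L = 59
  Z = 264 − 174 + 4·59 = 326
Z: 408 − 326 = 82

82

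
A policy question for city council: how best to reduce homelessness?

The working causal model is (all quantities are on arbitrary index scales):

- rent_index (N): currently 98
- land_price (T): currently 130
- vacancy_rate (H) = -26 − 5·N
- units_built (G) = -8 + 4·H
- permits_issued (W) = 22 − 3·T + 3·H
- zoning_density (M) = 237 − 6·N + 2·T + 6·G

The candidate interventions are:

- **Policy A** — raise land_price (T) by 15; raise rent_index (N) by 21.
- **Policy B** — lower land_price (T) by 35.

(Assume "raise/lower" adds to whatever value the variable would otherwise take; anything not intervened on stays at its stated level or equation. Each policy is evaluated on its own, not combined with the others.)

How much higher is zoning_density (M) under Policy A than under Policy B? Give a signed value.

-2546

Policy A (T + 15, N + 21):
  N = 98 + 21 = 119
  T = 130 + 15 = 145
  H = -26 − 5·119 = -621
  G = -8 + 4·(-621) = -2492
  M = 237 − 6·119 + 2·145 + 6·(-2492) = -15139
Policy B (T − 35):
  N = 98
  T = 130 − 35 = 95
  H = -26 − 5·98 = -516
  G = -8 + 4·(-516) = -2072
  M = 237 − 6·98 + 2·95 + 6·(-2072) = -12593
M: -15139 − (-12593) = -2546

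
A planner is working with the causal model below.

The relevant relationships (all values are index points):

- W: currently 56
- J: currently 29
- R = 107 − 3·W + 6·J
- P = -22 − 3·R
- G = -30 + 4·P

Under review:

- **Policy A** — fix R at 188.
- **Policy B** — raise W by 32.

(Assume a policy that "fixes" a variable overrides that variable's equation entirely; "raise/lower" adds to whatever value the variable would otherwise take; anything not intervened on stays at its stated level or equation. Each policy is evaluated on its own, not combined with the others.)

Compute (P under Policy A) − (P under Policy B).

-513

Policy A (R := 188):
  W = 56
  J = 29
  R = 188
  P = -22 − 3·188 = -586
Policy B (W + 32):
  W = 56 + 32 = 88
  J = 29
  R = 107 − 3·88 + 6·29 = 17
  P = -22 − 3·17 = -73
P: -586 − (-73) = -513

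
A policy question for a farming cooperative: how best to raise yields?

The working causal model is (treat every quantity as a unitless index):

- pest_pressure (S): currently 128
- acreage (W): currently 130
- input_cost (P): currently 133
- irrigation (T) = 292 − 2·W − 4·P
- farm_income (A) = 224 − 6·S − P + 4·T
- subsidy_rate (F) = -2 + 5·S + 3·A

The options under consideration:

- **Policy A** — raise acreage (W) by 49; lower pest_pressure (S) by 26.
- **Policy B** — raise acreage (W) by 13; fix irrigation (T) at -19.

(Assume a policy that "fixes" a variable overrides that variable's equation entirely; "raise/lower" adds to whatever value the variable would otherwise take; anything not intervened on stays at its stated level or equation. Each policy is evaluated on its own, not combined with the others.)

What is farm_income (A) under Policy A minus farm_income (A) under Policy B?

Policy A (W + 49, S − 26):
  S = 128 − 26 = 102
  W = 130 + 49 = 179
  P = 133
  T = 292 − 2·179 − 4·133 = -598
  A = 224 − 6·102 − 133 + 4·(-598) = -2913
Policy B (W + 13, T := -19):
  S = 128
  W = 130 + 13 = 143
  P = 133
  T = -19
  A = 224 − 6·128 − 133 + 4·(-19) = -753
A: -2913 − (-753) = -2160

-2160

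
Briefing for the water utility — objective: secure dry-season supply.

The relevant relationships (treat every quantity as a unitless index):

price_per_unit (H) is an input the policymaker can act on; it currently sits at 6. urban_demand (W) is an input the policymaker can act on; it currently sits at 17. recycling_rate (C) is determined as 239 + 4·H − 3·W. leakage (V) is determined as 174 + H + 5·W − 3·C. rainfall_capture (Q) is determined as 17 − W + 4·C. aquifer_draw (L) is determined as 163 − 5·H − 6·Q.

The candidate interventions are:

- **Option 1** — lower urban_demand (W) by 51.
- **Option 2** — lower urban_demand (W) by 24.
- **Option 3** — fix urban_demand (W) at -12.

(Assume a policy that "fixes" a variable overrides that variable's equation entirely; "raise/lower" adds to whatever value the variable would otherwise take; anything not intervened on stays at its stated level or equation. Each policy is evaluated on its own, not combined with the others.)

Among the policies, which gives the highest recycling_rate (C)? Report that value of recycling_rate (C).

365

Option 1 (W − 51):
  H = 6
  W = 17 − 51 = -34
  C = 239 + 4·6 − 3·(-34) = 365
Option 2 (W − 24):
  H = 6
  W = 17 − 24 = -7
  C = 239 + 4·6 − 3·(-7) = 284
Option 3 (W := -12):
  H = 6
  W = -12
  C = 239 + 4·6 − 3·(-12) = 299
Comparing — Option 1: C=365, Option 2: C=284, Option 3: C=299. Highest is 365 (Option 1).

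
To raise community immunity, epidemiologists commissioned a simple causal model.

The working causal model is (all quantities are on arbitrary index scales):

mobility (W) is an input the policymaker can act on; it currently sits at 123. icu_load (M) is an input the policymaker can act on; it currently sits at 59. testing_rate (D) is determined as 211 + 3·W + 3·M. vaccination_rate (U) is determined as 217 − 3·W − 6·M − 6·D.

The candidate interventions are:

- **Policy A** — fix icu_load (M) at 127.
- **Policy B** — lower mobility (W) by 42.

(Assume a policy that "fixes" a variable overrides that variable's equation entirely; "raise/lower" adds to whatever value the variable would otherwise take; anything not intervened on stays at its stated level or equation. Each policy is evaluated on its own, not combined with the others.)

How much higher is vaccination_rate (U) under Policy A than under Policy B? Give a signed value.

Policy A (M := 127):
  W = 123
  M = 127
  D = 211 + 3·123 + 3·127 = 961
  U = 217 − 3·123 − 6·127 − 6·961 = -6680
Policy B (W − 42):
  W = 123 − 42 = 81
  M = 59
  D = 211 + 3·81 + 3·59 = 631
  U = 217 − 3·81 − 6·59 − 6·631 = -4166
U: -6680 − (-4166) = -2514

-2514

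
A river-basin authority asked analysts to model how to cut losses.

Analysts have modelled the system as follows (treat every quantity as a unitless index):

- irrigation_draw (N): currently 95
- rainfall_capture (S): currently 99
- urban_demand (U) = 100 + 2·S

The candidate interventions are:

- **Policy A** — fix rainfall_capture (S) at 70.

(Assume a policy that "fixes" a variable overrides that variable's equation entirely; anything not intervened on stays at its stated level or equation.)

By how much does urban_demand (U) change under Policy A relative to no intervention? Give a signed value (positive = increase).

Baseline:
  S = 99
  U = 100 + 2·99 = 298
Policy A (S := 70):
  S = 70
  U = 100 + 2·70 = 240
Change in U: 240 − 298 = -58

-58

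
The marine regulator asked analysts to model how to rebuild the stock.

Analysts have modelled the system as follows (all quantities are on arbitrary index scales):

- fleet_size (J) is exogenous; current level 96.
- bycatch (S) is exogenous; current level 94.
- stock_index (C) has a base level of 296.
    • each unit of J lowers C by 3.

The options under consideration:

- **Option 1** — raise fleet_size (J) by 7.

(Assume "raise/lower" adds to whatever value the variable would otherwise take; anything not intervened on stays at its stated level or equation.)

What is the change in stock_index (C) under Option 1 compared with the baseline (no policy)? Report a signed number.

Baseline:
  J = 96
  C = 296 − 3·96 = 8
Option 1 (J + 7):
  J = 96 + 7 = 103
  C = 296 − 3·103 = -13
Change in C: -13 − 8 = -21

-21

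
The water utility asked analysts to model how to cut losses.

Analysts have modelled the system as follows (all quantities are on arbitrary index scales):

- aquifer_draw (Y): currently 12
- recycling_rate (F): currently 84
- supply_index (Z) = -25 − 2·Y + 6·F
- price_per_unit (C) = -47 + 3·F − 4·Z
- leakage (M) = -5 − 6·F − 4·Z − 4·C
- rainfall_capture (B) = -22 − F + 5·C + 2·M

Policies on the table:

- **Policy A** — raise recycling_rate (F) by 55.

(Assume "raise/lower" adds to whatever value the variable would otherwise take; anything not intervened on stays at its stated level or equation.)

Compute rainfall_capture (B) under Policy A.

Policy A (F + 55):
  Y = 12
  F = 84 + 55 = 139
  Z = -25 − 2·12 + 6·139 = 785
  C = -47 + 3·139 − 4·785 = -2770
  M = -5 − 6·139 − 4·785 − 4·(-2770) = 7101
  B = -22 − 139 + 5·(-2770) + 2·7101 = 191

191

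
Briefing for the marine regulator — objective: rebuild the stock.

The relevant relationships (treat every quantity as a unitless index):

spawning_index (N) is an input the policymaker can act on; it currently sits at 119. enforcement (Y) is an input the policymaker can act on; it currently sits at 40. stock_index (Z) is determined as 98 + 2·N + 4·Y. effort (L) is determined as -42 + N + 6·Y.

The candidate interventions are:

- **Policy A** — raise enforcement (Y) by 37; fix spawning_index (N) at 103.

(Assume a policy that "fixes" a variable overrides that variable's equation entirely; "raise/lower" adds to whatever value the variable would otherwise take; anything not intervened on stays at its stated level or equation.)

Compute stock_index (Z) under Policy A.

Policy A (Y + 37, N := 103):
  N = 103
  Y = 40 + 37 = 77
  Z = 98 + 2·103 + 4·77 = 612

612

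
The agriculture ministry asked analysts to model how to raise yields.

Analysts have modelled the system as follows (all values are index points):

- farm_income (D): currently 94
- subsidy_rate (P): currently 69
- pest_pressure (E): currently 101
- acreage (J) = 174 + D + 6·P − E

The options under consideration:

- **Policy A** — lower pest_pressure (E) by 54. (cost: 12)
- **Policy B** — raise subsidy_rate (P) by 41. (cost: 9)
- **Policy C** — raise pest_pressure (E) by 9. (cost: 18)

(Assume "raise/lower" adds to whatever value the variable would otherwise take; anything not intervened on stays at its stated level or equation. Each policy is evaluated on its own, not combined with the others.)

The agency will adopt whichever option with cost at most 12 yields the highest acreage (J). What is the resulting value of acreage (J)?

Policy A (E − 54):
  D = 94
  P = 69
  E = 101 − 54 = 47
  J = 174 + 94 + 6·69 − 47 = 635
Policy B (P + 41):
  D = 94
  P = 69 + 41 = 110
  E = 101
  J = 174 + 94 + 6·110 − 101 = 827
Comparing — Policy A: J=635, Policy B: J=827. Highest is 827 (Policy B).

827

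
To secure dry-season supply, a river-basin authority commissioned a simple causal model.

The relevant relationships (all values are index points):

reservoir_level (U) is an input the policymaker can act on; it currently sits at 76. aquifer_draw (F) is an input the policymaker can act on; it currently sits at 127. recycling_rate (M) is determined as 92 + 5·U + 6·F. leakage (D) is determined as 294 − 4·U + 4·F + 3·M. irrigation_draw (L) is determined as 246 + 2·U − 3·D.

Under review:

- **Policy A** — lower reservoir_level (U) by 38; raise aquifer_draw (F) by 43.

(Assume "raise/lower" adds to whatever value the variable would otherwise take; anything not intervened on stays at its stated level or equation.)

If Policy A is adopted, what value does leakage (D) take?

Policy A (U − 38, F + 43):
  U = 76 − 38 = 38
  F = 127 + 43 = 170
  M = 92 + 5·38 + 6·170 = 1302
  D = 294 − 4·38 + 4·170 + 3·1302 = 4728

4728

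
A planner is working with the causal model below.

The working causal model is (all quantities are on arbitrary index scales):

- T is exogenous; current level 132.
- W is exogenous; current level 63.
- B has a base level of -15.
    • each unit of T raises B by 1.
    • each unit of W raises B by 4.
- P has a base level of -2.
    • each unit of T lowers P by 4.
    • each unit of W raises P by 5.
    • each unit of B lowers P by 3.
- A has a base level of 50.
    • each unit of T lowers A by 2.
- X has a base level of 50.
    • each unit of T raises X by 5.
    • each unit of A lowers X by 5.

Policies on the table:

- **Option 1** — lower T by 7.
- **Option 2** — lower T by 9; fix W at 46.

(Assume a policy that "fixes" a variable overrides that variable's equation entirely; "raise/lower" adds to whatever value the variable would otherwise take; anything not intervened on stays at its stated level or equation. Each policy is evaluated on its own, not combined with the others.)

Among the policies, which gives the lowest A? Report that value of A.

Option 1 (T − 7):
  T = 132 − 7 = 125
  A = 50 − 2·125 = -200
Option 2 (T − 9, W := 46):
  T = 132 − 9 = 123
  A = 50 − 2·123 = -196
Comparing — Option 1: A=-200, Option 2: A=-196. Lowest is -200 (Option 1).

-200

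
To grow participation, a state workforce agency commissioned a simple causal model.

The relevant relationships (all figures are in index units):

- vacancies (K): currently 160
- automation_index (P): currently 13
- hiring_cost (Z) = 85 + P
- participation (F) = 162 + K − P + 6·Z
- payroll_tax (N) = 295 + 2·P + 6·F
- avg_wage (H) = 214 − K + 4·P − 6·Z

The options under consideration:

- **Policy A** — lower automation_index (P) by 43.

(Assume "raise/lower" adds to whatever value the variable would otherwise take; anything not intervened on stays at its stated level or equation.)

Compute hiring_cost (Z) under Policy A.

55

Policy A (P − 43):
  P = 13 − 43 = -30
  Z = 85 + (-30) = 55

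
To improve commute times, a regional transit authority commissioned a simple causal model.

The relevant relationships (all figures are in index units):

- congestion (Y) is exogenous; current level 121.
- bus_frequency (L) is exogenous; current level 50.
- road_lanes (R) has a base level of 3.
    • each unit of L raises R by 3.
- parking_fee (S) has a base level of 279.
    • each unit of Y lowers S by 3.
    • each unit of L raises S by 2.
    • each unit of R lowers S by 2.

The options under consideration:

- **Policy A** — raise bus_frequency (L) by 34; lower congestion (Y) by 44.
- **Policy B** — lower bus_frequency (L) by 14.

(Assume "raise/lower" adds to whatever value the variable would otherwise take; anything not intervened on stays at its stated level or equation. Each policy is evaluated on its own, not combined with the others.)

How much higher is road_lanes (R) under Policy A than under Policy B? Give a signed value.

Policy A (L + 34, Y − 44):
  L = 50 + 34 = 84
  R = 3 + 3·84 = 255
Policy B (L − 14):
  L = 50 − 14 = 36
  R = 3 + 3·36 = 111
R: 255 − 111 = 144

144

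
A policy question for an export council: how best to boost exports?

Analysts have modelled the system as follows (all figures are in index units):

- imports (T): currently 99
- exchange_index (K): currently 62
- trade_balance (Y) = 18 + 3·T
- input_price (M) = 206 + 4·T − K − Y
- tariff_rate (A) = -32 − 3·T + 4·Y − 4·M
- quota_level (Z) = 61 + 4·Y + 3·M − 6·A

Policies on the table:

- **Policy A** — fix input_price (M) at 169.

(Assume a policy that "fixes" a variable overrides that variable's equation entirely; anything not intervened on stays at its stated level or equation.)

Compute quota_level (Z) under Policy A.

298

Policy A (M := 169):
  T = 99
  K = 62
  Y = 18 + 3·99 = 315
  M = 169
  A = -32 − 3·99 + 4·315 − 4·169 = 255
  Z = 61 + 4·315 + 3·169 − 6·255 = 298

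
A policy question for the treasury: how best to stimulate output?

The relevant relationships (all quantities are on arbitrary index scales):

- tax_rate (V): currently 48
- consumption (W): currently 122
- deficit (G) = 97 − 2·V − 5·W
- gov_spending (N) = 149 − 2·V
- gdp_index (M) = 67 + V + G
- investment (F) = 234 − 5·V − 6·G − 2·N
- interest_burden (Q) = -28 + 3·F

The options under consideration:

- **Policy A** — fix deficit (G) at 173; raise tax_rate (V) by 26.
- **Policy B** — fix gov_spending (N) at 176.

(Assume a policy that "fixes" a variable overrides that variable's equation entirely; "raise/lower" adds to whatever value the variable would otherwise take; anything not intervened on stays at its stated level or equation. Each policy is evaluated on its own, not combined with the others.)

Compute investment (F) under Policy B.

3296

Policy B (N := 176):
  V = 48
  W = 122
  G = 97 − 2·48 − 5·122 = -609
  N = 176
  F = 234 − 5·48 − 6·(-609) − 2·176 = 3296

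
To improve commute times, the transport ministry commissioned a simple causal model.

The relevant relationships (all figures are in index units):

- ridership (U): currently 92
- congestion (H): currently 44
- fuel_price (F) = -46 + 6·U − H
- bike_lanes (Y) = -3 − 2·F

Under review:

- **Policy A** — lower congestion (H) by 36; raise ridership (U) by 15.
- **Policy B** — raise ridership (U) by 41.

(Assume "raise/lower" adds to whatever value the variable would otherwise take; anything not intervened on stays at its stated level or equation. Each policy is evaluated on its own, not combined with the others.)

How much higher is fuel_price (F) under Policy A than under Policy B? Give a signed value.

-120

Policy A (H − 36, U + 15):
  U = 92 + 15 = 107
  H = 44 − 36 = 8
  F = -46 + 6·107 − 8 = 588
Policy B (U + 41):
  U = 92 + 41 = 133
  H = 44
  F = -46 + 6·133 − 44 = 708
F: 588 − 708 = -120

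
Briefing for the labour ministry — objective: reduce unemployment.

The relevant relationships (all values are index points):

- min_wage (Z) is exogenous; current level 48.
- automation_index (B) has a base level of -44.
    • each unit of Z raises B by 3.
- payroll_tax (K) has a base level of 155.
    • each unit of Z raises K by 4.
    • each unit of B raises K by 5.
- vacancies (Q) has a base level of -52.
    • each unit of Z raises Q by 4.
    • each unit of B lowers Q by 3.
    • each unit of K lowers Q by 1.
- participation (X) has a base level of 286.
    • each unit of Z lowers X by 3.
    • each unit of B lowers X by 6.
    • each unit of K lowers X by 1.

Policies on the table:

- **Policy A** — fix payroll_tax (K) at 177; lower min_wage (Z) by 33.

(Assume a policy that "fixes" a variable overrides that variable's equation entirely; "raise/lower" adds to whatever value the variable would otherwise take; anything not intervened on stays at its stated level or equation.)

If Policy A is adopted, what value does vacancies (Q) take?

-172

Policy A (K := 177, Z − 33):
  Z = 48 − 33 = 15
  B = -44 + 3·15 = 1
  K = 177
  Q = -52 + 4·15 − 3·1 − 177 = -172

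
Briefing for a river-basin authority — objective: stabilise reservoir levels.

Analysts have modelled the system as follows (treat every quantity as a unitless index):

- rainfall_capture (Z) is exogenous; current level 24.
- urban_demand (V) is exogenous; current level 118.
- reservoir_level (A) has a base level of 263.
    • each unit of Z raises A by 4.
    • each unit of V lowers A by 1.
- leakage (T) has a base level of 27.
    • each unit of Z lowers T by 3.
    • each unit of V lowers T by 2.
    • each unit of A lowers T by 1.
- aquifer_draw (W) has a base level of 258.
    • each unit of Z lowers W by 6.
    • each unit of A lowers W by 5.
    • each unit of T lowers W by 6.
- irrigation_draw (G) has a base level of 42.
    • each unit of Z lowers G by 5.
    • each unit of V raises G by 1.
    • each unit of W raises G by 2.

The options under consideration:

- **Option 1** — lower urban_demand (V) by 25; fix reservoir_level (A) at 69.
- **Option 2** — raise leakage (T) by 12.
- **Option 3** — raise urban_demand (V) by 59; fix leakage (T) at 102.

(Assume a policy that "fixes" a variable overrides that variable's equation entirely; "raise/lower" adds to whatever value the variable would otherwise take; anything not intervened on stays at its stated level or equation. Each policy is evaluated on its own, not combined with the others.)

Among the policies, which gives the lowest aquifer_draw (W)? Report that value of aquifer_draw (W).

Option 1 (V − 25, A := 69):
  Z = 24
  V = 118 − 25 = 93
  A = 69
  T = 27 − 3·24 − 2·93 − 69 = -300
  W = 258 − 6·24 − 5·69 − 6·(-300) = 1569
Option 2 (T + 12):
  Z = 24
  V = 118
  A = 263 + 4·24 − 118 = 241
  T = 27 − 3·24 − 2·118 − 241 (+12 from intervention) = -510
  W = 258 − 6·24 − 5·241 − 6·(-510) = 1969
Option 3 (V + 59, T := 102):
  Z = 24
  V = 118 + 59 = 177
  A = 263 + 4·24 − 177 = 182
  T = 102
  W = 258 − 6·24 − 5·182 − 6·102 = -1408
Comparing — Option 1: W=1569, Option 2: W=1969, Option 3: W=-1408. Lowest is -1408 (Option 3).

-1408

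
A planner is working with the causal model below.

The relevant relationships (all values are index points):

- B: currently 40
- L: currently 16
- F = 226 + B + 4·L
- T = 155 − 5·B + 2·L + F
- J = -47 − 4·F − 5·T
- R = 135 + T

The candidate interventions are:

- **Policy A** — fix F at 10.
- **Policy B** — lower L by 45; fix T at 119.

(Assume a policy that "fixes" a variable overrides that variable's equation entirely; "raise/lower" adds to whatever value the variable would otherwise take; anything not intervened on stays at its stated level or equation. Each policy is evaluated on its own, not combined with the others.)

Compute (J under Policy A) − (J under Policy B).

Policy A (F := 10):
  B = 40
  L = 16
  F = 10
  T = 155 − 5·40 + 2·16 + 10 = -3
  J = -47 − 4·10 − 5·(-3) = -72
Policy B (L − 45, T := 119):
  B = 40
  L = 16 − 45 = -29
  F = 226 + 40 + 4·(-29) = 150
  T = 119
  J = -47 − 4·150 − 5·119 = -1242
J: -72 − (-1242) = 1170

1170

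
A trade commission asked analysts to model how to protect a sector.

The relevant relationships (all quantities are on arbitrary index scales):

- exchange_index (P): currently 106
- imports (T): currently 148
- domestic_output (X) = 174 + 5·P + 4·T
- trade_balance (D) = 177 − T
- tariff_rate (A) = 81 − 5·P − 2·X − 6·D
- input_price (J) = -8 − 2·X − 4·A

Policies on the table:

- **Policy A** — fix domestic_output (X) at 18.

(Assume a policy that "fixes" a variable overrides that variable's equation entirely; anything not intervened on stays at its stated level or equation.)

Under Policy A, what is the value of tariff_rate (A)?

Policy A (X := 18):
  P = 106
  T = 148
  X = 18
  D = 177 − 148 = 29
  A = 81 − 5·106 − 2·18 − 6·29 = -659

-659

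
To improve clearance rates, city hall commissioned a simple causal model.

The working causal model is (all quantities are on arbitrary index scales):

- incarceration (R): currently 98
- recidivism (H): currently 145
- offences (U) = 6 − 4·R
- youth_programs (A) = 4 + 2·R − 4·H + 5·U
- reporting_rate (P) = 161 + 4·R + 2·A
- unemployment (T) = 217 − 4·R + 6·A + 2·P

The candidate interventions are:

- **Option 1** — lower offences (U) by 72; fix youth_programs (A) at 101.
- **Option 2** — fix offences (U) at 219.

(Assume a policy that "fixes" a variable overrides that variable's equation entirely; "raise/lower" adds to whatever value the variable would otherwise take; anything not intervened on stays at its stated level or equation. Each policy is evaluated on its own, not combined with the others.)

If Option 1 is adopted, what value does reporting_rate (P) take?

755

Option 1 (U − 72, A := 101):
  R = 98
  H = 145
  U = 6 − 4·98 (−72 from intervention) = -458
  A = 101
  P = 161 + 4·98 + 2·101 = 755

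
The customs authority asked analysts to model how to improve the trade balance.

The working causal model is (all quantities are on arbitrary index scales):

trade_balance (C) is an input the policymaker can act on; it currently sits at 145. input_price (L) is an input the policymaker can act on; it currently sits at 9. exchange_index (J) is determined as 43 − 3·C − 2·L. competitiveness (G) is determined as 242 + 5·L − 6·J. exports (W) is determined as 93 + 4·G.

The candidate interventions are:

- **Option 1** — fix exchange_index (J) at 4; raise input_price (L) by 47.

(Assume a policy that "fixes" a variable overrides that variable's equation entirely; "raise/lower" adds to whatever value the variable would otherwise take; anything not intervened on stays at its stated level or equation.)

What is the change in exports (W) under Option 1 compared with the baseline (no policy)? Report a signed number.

-8996

Baseline:
  C = 145
  L = 9
  J = 43 − 3·145 − 2·9 = -410
  G = 242 + 5·9 − 6·(-410) = 2747
  W = 93 + 4·2747 = 11081
Option 1 (J := 4, L + 47):
  C = 145
  L = 9 + 47 = 56
  J = 4
  G = 242 + 5·56 − 6·4 = 498
  W = 93 + 4·498 = 2085
Change in W: 2085 − 11081 = -8996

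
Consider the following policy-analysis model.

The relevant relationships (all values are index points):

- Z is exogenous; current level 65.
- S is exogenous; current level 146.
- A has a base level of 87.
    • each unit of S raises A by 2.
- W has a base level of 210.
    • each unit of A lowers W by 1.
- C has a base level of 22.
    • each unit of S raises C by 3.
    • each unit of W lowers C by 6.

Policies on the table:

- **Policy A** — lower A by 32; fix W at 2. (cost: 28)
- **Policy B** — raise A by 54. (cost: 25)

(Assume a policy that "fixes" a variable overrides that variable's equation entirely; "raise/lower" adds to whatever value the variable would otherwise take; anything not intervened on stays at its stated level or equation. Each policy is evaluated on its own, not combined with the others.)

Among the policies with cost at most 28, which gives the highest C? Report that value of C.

Policy A (A − 32, W := 2):
  S = 146
  A = 87 + 2·146 (−32 from intervention) = 347
  W = 2
  C = 22 + 3·146 − 6·2 = 448
Policy B (A + 54):
  S = 146
  A = 87 + 2·146 (+54 from intervention) = 433
  W = 210 − 433 = -223
  C = 22 + 3·146 − 6·(-223) = 1798
Comparing — Policy A: C=448, Policy B: C=1798. Highest is 1798 (Policy B).

1798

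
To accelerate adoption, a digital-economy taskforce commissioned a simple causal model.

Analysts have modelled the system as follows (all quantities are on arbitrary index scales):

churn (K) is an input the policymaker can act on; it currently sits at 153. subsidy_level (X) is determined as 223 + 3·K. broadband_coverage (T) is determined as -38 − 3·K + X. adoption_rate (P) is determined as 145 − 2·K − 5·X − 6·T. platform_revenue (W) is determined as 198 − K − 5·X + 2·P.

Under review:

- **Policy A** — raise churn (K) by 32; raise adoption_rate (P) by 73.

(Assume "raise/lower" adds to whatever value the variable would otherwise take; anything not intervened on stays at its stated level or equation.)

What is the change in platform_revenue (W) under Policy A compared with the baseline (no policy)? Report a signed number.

Baseline:
  K = 153
  X = 223 + 3·153 = 682
  T = -38 − 3·153 + 682 = 185
  P = 145 − 2·153 − 5·682 − 6·185 = -4681
  W = 198 − 153 − 5·682 + 2·(-4681) = -12727
Policy A (K + 32, P + 73):
  K = 153 + 32 = 185
  X = 223 + 3·185 = 778
  T = -38 − 3·185 + 778 = 185
  P = 145 − 2·185 − 5·778 − 6·185 (+73 from intervention) = -5152
  W = 198 − 185 − 5·778 + 2·(-5152) = -14181
Change in W: -14181 − (-12727) = -1454

-1454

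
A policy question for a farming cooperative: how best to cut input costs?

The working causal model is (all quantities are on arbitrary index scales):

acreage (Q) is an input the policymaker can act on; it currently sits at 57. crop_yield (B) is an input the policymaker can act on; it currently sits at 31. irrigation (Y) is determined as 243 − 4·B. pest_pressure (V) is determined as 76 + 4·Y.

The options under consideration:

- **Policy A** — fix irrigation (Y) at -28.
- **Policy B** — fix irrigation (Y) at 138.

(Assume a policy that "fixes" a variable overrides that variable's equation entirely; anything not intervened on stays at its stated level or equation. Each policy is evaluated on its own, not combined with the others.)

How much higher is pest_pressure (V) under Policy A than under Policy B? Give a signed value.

Policy A (Y := -28):
  B = 31
  Y = -28
  V = 76 + 4·(-28) = -36
Policy B (Y := 138):
  B = 31
  Y = 138
  V = 76 + 4·138 = 628
V: -36 − 628 = -664

-664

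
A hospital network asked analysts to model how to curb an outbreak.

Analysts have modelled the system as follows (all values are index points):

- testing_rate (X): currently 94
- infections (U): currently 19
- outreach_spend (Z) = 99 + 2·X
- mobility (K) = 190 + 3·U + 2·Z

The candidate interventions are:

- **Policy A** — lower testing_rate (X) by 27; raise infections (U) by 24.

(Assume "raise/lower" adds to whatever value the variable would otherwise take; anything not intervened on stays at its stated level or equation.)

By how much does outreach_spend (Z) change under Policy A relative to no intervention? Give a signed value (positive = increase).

-54

Baseline:
  X = 94
  Z = 99 + 2·94 = 287
Policy A (X − 27, U + 24):
  X = 94 − 27 = 67
  Z = 99 + 2·67 = 233
Change in Z: 233 − 287 = -54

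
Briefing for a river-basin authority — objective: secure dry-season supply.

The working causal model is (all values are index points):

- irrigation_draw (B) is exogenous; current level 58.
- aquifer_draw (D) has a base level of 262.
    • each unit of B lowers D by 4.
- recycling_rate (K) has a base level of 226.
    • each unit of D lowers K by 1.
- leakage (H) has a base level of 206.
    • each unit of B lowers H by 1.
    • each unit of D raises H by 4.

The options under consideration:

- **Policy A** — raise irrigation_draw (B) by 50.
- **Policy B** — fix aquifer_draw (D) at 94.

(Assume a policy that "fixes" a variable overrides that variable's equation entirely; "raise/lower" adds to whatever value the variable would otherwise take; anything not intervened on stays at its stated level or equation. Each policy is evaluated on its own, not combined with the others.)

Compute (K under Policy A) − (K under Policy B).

264

Policy A (B + 50):
  B = 58 + 50 = 108
  D = 262 − 4·108 = -170
  K = 226 − (-170) = 396
Policy B (D := 94):
  B = 58
  D = 94
  K = 226 − 94 = 132
K: 396 − 132 = 264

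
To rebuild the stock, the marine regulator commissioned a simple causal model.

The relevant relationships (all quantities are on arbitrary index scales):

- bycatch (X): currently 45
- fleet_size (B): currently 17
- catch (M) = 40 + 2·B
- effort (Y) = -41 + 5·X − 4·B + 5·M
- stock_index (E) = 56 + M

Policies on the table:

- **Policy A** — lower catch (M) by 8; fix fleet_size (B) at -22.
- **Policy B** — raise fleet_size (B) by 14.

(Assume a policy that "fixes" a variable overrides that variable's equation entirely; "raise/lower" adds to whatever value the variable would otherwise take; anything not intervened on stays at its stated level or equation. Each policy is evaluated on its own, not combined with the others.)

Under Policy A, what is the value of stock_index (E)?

44

Policy A (M − 8, B := -22):
  B = -22
  M = 40 + 2·(-22) (−8 from intervention) = -12
  E = 56 + (-12) = 44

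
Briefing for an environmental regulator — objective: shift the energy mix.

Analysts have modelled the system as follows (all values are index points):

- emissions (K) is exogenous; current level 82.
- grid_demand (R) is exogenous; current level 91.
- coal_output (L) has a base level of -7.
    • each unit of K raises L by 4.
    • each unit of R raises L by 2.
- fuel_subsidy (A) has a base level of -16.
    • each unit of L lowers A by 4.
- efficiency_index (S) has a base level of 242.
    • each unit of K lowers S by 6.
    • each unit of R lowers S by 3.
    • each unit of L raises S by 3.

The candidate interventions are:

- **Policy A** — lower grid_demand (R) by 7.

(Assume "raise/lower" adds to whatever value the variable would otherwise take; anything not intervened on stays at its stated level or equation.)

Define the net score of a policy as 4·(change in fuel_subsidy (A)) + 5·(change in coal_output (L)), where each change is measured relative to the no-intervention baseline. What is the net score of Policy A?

Baseline:
  K = 82
  R = 91
  L = -7 + 4·82 + 2·91 = 503
  A = -16 − 4·503 = -2028
Policy A (R − 7):
  K = 82
  R = 91 − 7 = 84
  L = -7 + 4·82 + 2·84 = 489
  A = -16 − 4·489 = -1972
ΔA = -1972 − (-2028) = 56; ΔL = 489 − 503 = -14
Score = 4·56 + 5·(-14) = 154

154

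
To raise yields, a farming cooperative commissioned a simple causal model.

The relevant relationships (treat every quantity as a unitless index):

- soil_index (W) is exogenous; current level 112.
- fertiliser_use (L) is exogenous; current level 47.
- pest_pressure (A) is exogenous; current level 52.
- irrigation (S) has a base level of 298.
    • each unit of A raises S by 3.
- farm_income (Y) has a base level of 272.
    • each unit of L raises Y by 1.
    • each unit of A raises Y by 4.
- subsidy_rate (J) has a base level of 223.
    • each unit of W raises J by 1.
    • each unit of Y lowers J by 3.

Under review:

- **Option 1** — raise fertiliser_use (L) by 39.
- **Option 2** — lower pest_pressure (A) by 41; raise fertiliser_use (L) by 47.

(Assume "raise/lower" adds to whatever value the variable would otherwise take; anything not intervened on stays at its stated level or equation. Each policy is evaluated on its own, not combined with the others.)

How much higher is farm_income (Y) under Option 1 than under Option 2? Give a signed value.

156

Option 1 (L + 39):
  L = 47 + 39 = 86
  A = 52
  Y = 272 + 86 + 4·52 = 566
Option 2 (A − 41, L + 47):
  L = 47 + 47 = 94
  A = 52 − 41 = 11
  Y = 272 + 94 + 4·11 = 410
Y: 566 − 410 = 156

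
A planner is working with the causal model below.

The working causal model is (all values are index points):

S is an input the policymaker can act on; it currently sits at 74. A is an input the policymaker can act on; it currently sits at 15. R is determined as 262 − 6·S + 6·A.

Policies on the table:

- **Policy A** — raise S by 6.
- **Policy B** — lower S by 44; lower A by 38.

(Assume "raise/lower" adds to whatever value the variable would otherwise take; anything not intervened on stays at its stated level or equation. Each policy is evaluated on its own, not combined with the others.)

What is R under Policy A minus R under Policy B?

Policy A (S + 6):
  S = 74 + 6 = 80
  A = 15
  R = 262 − 6·80 + 6·15 = -128
Policy B (S − 44, A − 38):
  S = 74 − 44 = 30
  A = 15 − 38 = -23
  R = 262 − 6·30 + 6·(-23) = -56
R: -128 − (-56) = -72

-72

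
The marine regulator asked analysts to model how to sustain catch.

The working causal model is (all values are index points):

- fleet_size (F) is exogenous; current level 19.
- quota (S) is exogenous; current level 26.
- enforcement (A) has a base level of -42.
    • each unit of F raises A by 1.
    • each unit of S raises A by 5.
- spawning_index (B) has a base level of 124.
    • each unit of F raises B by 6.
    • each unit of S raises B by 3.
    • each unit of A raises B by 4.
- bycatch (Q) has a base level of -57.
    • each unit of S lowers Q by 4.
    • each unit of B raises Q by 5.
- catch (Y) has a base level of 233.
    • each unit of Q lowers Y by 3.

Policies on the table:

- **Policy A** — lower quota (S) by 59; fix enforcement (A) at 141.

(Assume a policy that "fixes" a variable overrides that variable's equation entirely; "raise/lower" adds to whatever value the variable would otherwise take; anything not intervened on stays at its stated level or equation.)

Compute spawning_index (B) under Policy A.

703

Policy A (S − 59, A := 141):
  F = 19
  S = 26 − 59 = -33
  A = 141
  B = 124 + 6·19 + 3·(-33) + 4·141 = 703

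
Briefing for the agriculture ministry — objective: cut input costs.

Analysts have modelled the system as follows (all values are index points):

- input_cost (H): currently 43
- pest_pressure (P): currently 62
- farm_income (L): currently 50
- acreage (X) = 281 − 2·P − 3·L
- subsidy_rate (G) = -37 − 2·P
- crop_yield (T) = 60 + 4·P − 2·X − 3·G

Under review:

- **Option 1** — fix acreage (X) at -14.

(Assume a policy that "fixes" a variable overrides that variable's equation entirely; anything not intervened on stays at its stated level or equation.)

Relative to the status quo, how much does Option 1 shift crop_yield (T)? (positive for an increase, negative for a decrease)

42

Baseline:
  P = 62
  L = 50
  X = 281 − 2·62 − 3·50 = 7
  G = -37 − 2·62 = -161
  T = 60 + 4·62 − 2·7 − 3·(-161) = 777
Option 1 (X := -14):
  P = 62
  L = 50
  X = -14
  G = -37 − 2·62 = -161
  T = 60 + 4·62 − 2·(-14) − 3·(-161) = 819
Change in T: 819 − 777 = 42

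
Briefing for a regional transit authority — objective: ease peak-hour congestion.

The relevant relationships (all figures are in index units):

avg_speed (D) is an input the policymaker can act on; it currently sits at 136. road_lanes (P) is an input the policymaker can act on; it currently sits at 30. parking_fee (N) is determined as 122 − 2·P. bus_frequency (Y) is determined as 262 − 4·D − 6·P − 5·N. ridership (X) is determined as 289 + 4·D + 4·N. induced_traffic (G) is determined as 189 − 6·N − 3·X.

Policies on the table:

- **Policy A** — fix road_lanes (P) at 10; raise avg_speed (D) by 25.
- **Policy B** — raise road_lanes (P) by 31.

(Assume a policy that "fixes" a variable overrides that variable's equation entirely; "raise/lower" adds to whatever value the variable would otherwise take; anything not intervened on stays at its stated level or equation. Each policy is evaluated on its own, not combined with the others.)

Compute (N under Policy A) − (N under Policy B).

102

Policy A (P := 10, D + 25):
  P = 10
  N = 122 − 2·10 = 102
Policy B (P + 31):
  P = 30 + 31 = 61
  N = 122 − 2·61 = 0
N: 102 − 0 = 102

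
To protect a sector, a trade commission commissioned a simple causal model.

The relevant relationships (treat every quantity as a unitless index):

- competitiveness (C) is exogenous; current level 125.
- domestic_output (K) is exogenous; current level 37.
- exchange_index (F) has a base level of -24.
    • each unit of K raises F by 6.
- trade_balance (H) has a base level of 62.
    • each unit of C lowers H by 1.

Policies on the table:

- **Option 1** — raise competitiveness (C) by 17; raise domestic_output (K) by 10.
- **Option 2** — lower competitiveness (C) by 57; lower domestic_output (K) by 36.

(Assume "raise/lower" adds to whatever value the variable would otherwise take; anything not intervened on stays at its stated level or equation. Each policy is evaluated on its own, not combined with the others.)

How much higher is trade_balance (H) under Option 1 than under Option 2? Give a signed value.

-74

Option 1 (C + 17, K + 10):
  C = 125 + 17 = 142
  H = 62 − 142 = -80
Option 2 (C − 57, K − 36):
  C = 125 − 57 = 68
  H = 62 − 68 = -6
H: -80 − (-6) = -74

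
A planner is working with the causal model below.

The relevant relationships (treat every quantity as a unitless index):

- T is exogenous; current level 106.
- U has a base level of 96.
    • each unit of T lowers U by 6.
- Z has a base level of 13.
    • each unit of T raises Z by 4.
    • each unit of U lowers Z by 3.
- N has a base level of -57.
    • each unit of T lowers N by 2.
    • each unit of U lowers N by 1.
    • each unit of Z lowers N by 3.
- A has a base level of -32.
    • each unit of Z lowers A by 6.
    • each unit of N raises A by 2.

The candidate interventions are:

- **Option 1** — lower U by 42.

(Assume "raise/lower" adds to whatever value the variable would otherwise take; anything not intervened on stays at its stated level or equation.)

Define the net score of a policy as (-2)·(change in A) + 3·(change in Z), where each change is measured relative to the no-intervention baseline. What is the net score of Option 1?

3234

Baseline:
  T = 106
  U = 96 − 6·106 = -540
  Z = 13 + 4·106 − 3·(-540) = 2057
  N = -57 − 2·106 − (-540) − 3·2057 = -5900
  A = -32 − 6·2057 + 2·(-5900) = -24174
Option 1 (U − 42):
  T = 106
  U = 96 − 6·106 (−42 from intervention) = -582
  Z = 13 + 4·106 − 3·(-582) = 2183
  N = -57 − 2·106 − (-582) − 3·2183 = -6236
  A = -32 − 6·2183 + 2·(-6236) = -25602
ΔA = -25602 − (-24174) = -1428; ΔZ = 2183 − 2057 = 126
Score = (-2)·(-1428) + 3·126 = 3234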